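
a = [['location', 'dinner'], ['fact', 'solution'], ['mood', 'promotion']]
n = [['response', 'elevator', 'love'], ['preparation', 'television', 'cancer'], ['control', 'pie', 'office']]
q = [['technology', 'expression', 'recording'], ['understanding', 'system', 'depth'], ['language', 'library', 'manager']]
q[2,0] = 'language'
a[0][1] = 'dinner'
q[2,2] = 'manager'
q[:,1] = ['expression', 'system', 'library']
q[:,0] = ['technology', 'understanding', 'language']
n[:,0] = ['response', 'preparation', 'control']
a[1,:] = ['fact', 'solution']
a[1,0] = 'fact'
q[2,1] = 'library'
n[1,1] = 'television'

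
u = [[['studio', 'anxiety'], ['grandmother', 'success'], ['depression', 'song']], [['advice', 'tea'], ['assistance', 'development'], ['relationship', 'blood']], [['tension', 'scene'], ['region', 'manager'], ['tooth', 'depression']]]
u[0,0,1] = 'anxiety'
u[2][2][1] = 'depression'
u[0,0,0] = 'studio'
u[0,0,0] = 'studio'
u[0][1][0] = 'grandmother'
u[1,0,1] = 'tea'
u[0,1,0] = 'grandmother'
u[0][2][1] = 'song'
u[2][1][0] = 'region'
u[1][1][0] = 'assistance'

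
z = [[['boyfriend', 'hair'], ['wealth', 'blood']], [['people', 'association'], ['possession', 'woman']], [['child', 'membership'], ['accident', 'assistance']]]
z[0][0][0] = 'boyfriend'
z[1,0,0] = 'people'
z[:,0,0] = ['boyfriend', 'people', 'child']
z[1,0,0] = 'people'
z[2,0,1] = 'membership'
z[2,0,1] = 'membership'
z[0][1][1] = 'blood'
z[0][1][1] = 'blood'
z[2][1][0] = 'accident'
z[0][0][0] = 'boyfriend'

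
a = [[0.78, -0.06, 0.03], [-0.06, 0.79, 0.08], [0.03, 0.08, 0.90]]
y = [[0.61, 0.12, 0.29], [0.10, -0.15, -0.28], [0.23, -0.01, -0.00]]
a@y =[[0.48,0.1,0.24], [0.06,-0.13,-0.24], [0.23,-0.02,-0.01]]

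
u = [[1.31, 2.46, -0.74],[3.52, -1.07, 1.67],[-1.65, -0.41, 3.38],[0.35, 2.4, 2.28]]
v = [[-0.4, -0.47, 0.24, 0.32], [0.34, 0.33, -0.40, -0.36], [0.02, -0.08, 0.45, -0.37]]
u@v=[[0.30, 0.26, -1.00, -0.19], [-1.74, -2.14, 2.02, 0.89], [0.59, 0.37, 1.29, -1.63], [0.72, 0.45, 0.15, -1.6]]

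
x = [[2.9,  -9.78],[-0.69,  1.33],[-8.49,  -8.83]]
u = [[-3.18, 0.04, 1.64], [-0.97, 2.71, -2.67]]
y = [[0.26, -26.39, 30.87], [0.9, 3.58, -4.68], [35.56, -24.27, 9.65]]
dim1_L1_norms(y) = [57.52, 9.16, 69.48]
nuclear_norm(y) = 81.94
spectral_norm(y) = 52.70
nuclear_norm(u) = 7.50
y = x @ u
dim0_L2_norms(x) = [9.0, 13.24]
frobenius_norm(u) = 5.31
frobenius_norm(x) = 16.01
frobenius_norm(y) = 60.26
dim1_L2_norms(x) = [10.2, 1.5, 12.25]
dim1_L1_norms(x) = [12.68, 2.02, 17.32]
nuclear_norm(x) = 21.83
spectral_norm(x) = 13.92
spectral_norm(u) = 3.98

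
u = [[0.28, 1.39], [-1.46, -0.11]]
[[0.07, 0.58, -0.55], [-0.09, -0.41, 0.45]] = u@[[0.06, 0.25, -0.28], [0.04, 0.37, -0.34]]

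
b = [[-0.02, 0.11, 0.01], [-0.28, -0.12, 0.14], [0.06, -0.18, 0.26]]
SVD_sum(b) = [[0.02, 0.03, -0.03], [-0.12, -0.16, 0.20], [-0.11, -0.15, 0.19]] + [[-0.04, 0.01, -0.01], [-0.16, 0.04, -0.06], [0.17, -0.05, 0.06]] + [[-0.0, 0.07, 0.06], [0.00, -0.0, -0.0], [-0.0, 0.01, 0.01]]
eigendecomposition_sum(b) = [[(-0.02+0.09j), 0.06+0.02j, (-0.01-0.02j)], [(-0.16-0.06j), (-0.05+0.1j), 0.04-0.02j], [-0.04-0.08j, (-0.05+0.02j), (0.02+0.01j)]] + [[-0.02-0.09j,(0.06-0.02j),(-0.01+0.02j)], [-0.16+0.06j,-0.05-0.10j,(0.04+0.02j)], [-0.04+0.08j,(-0.05-0.02j),(0.02-0.01j)]] + [[0.02-0.00j, -0.01+0.00j, 0.04-0.00j], [0.04-0.00j, (-0.02+0j), (0.06-0j)], [(0.14-0j), (-0.07+0j), (0.22-0j)]]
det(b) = 0.01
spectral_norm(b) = 0.39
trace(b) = 0.12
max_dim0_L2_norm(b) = 0.3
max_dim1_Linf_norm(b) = 0.28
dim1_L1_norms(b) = [0.14, 0.54, 0.5]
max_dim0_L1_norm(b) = 0.41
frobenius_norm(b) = 0.48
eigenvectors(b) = [[0.05+0.44j,0.05-0.44j,(0.16+0j)], [(-0.8+0j),-0.80-0.00j,(0.26+0j)], [-0.29-0.28j,-0.29+0.28j,(0.95+0j)]]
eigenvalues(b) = [(-0.05+0.2j), (-0.05-0.2j), (0.22+0j)]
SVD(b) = [[0.12,0.16,0.98], [-0.73,0.68,-0.02], [-0.67,-0.71,0.20]] @ diag([0.3892418075409482, 0.2609740626171008, 0.09478055656821652]) @ [[0.41,0.57,-0.71], [-0.91,0.24,-0.34], [-0.02,0.78,0.62]]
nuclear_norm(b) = 0.74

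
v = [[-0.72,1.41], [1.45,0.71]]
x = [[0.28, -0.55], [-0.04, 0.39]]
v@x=[[-0.26, 0.95], [0.38, -0.52]]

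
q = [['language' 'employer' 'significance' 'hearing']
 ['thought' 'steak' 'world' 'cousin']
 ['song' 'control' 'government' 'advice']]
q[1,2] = 'world'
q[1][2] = 'world'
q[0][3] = 'hearing'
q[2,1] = 'control'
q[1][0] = 'thought'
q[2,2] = 'government'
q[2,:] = ['song', 'control', 'government', 'advice']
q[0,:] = ['language', 'employer', 'significance', 'hearing']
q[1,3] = 'cousin'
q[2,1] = 'control'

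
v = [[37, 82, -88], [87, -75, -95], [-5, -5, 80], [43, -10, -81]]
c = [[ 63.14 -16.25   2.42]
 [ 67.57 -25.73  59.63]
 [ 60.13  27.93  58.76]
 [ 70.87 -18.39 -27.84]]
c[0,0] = 63.14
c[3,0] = 70.87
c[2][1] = 27.93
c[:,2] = [2.42, 59.63, 58.76, -27.84]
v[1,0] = 87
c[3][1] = -18.39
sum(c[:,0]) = 261.71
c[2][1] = 27.93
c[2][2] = 58.76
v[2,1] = -5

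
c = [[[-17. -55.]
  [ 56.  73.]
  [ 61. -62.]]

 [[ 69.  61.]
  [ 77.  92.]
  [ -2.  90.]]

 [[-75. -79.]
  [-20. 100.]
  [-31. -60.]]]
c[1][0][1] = 61.0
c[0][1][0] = 56.0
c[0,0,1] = -55.0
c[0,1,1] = 73.0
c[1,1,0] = 77.0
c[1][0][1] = 61.0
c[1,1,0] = 77.0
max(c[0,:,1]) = 73.0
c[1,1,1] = 92.0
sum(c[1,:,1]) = 243.0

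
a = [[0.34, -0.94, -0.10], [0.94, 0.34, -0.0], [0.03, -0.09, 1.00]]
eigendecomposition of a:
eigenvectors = [[-0.71+0.00j,  -0.71-0.00j,  -0.05+0.00j], [0.7j,  0.00-0.70j,  -0.07+0.00j], [-0.03+0.05j,  -0.03-0.05j,  1.00+0.00j]]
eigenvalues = [(0.34+0.94j), (0.34-0.94j), (1+0j)]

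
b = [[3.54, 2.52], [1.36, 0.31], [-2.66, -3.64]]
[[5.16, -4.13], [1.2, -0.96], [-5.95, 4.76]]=b @ [[0.61, -0.49], [1.19, -0.95]]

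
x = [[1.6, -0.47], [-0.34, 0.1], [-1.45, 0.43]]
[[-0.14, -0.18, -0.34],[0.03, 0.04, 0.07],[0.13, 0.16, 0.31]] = x @ [[-0.03, -0.06, -0.24], [0.20, 0.18, -0.09]]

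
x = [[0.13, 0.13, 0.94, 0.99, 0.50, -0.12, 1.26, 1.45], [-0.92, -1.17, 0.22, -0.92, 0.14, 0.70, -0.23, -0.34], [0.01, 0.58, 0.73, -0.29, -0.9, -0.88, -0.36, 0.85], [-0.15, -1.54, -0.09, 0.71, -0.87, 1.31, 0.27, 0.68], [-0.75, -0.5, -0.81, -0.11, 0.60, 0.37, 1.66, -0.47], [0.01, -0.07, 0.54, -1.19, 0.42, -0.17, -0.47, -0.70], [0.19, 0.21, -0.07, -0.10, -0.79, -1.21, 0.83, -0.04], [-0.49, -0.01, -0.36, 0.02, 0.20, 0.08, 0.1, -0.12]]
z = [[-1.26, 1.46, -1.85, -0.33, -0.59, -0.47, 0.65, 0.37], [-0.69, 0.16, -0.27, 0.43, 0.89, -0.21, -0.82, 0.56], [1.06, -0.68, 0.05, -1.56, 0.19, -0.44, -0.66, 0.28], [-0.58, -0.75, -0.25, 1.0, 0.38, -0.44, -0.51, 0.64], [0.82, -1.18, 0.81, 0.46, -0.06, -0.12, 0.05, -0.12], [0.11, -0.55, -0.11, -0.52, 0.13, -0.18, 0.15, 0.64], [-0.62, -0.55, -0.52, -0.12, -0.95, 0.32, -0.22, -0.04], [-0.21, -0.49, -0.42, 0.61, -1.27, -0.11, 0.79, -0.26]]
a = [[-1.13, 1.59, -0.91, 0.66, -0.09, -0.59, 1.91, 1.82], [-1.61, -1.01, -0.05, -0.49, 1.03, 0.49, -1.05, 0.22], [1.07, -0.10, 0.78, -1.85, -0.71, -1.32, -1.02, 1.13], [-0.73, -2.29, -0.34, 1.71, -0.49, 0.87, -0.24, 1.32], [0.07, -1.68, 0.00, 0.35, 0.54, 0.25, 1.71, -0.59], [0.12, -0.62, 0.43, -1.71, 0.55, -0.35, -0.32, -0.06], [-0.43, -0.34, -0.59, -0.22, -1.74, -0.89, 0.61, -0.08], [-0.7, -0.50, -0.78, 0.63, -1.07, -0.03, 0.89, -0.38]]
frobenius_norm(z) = 5.28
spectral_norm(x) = 3.13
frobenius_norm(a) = 7.71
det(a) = 0.62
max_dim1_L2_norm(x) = 2.43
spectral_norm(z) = 3.49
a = z + x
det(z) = -0.00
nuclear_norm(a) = 18.25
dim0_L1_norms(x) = [2.65, 4.21, 3.76, 4.33, 4.42, 4.84, 5.18, 4.65]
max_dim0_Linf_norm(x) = 1.66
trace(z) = -0.77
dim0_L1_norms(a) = [5.86, 8.13, 3.88, 7.62, 6.22, 4.79, 7.75, 5.6]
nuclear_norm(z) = 11.59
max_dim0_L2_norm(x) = 2.35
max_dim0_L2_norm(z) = 2.33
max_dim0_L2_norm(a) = 3.52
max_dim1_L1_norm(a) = 8.7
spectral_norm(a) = 4.51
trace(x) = 1.54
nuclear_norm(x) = 12.68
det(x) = 0.08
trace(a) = 0.77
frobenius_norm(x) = 5.46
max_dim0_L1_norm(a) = 8.13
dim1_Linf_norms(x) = [1.45, 1.17, 0.9, 1.54, 1.66, 1.19, 1.21, 0.49]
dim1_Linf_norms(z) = [1.85, 0.89, 1.56, 1.0, 1.18, 0.64, 0.95, 1.27]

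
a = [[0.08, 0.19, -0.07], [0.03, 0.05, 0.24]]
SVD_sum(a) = [[-0.00, 0.0, -0.08],  [0.00, -0.01, 0.24]] + [[0.08,0.19,0.01], [0.03,0.06,0.00]]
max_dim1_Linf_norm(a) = 0.24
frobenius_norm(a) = 0.33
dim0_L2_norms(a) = [0.09, 0.2, 0.25]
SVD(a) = [[-0.31, 0.95], [0.95, 0.31]] @ diag([0.2501630014752783, 0.21405249985197533]) @ [[0.02, -0.04, 1.00], [0.40, 0.92, 0.03]]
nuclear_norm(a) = 0.46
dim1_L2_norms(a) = [0.22, 0.25]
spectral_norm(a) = 0.25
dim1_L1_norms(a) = [0.34, 0.32]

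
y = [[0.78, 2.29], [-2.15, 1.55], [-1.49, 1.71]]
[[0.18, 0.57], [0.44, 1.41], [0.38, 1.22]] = y @ [[-0.12, -0.38],  [0.12, 0.38]]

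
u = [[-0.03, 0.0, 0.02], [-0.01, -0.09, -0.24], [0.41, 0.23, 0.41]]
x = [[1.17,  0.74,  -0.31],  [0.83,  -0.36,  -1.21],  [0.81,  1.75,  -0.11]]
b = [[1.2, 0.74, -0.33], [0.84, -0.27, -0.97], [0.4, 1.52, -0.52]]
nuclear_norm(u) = 0.82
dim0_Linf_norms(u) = [0.41, 0.23, 0.41]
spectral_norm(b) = 2.15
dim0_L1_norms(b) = [2.44, 2.53, 1.82]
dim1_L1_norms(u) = [0.05, 0.34, 1.05]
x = b + u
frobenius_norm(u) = 0.68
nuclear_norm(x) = 4.26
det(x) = 1.33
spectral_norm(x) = 2.34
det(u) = 0.00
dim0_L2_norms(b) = [1.52, 1.71, 1.15]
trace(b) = 0.41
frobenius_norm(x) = 2.83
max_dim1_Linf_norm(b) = 1.52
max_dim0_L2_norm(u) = 0.48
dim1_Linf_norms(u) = [0.03, 0.24, 0.41]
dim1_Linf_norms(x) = [1.17, 1.21, 1.75]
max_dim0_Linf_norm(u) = 0.41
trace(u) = 0.29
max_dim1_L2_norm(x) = 1.93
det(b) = 1.52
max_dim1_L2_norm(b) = 1.66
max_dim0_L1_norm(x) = 2.85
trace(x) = 0.70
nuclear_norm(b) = 3.98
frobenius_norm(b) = 2.56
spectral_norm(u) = 0.66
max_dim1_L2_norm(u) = 0.62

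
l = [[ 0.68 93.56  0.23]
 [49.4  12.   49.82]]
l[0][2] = 0.23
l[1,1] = 12.0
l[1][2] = 49.82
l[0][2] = 0.23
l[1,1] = 12.0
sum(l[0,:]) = 94.47000000000001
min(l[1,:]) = 12.0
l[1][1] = 12.0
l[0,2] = 0.23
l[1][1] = 12.0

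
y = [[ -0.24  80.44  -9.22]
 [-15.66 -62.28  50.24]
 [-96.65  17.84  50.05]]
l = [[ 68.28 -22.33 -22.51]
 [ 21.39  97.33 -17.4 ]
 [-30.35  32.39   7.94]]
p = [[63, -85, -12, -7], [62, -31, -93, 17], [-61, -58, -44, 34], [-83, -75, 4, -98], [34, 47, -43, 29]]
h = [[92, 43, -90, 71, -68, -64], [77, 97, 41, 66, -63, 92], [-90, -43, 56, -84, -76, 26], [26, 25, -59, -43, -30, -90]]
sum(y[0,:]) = 70.98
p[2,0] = -61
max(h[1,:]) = 97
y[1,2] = 50.24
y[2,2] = 50.05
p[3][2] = 4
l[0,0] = 68.28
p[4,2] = -43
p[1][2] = -93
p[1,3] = 17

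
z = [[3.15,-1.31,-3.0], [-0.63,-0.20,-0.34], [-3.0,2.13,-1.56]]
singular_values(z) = [5.13, 3.25, 0.54]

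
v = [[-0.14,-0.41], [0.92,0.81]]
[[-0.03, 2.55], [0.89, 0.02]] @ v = [[2.35, 2.08], [-0.11, -0.35]]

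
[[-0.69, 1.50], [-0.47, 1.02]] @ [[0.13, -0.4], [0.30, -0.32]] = [[0.36, -0.20], [0.24, -0.14]]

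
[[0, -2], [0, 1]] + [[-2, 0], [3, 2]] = [[-2, -2], [3, 3]]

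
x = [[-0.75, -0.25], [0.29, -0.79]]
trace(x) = -1.54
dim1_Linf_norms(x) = [0.75, 0.79]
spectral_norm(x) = 0.84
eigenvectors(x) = [[(0.05+0.68j), (0.05-0.68j)], [0.73+0.00j, 0.73-0.00j]]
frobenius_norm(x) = 1.15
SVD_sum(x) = [[-0.10, 0.16], [0.44, -0.70]] + [[-0.65, -0.41], [-0.15, -0.09]]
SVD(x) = [[-0.22, 0.98],[0.98, 0.22]] @ diag([0.844249956800476, 0.787681414305552]) @ [[0.53, -0.85], [-0.85, -0.53]]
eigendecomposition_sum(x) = [[-0.38+0.16j, (-0.12-0.36j)], [(0.15+0.42j), -0.40+0.11j]] + [[(-0.38-0.16j), (-0.12+0.36j)], [0.15-0.42j, -0.40-0.11j]]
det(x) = 0.67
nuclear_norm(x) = 1.63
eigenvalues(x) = [(-0.77+0.27j), (-0.77-0.27j)]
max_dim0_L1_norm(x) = 1.04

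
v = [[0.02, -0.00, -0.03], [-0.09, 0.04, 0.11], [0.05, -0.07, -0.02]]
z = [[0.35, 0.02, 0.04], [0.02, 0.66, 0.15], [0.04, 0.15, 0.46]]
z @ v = [[0.01, -0.00, -0.01], [-0.05, 0.02, 0.07], [0.01, -0.03, 0.01]]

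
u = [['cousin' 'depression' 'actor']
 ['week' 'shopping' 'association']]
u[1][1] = 'shopping'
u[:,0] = ['cousin', 'week']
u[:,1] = ['depression', 'shopping']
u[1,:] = ['week', 'shopping', 'association']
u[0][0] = 'cousin'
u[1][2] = 'association'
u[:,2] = ['actor', 'association']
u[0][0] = 'cousin'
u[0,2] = 'actor'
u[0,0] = 'cousin'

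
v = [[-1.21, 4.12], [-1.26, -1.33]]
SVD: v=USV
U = [[-0.97, 0.24], [0.24, 0.97]]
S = [4.41, 1.54]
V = [[0.20,-0.98], [-0.98,-0.2]]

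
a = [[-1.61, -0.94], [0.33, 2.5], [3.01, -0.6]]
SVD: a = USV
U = [[-0.50, 0.27],[0.18, -0.9],[0.85, 0.35]]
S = [3.44, 2.73]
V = [[0.99, 0.12], [0.12, -0.99]]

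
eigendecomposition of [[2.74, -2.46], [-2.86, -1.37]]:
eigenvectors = [[0.88, 0.41],  [-0.47, 0.91]]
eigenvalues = [4.04, -2.67]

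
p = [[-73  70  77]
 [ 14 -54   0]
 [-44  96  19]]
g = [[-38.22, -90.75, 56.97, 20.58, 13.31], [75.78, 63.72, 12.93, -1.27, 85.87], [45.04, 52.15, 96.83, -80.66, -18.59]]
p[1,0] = 14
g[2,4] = -18.59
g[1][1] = 63.72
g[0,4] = 13.31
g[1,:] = [75.78, 63.72, 12.93, -1.27, 85.87]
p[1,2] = 0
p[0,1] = 70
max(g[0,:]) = 56.97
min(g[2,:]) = -80.66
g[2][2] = 96.83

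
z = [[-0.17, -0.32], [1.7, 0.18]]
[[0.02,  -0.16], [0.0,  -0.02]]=z@[[0.01, -0.07], [-0.07, 0.53]]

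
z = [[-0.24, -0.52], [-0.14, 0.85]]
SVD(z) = [[-0.52, 0.85],[0.85, 0.52]] @ diag([0.996462109389436, 0.27778276503619803]) @ [[0.01, 1.00], [-1.00, 0.01]]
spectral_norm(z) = 1.00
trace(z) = 0.61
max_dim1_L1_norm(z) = 0.99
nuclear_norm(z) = 1.27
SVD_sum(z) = [[-0.0,-0.52], [0.01,0.85]] + [[-0.24, 0.00], [-0.15, 0.00]]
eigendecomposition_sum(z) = [[-0.29, -0.13],[-0.03, -0.02]] + [[0.05,-0.39], [-0.11,0.87]]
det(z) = -0.28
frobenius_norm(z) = 1.03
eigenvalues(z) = [-0.3, 0.91]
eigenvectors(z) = [[-0.99,0.41], [-0.12,-0.91]]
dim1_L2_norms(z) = [0.57, 0.86]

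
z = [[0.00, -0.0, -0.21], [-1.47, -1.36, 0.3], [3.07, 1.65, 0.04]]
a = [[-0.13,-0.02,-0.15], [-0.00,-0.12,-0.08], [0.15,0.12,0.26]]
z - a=[[0.13, 0.02, -0.06], [-1.47, -1.24, 0.38], [2.92, 1.53, -0.22]]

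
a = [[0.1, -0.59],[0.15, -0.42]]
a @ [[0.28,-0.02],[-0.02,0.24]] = [[0.04, -0.14], [0.05, -0.10]]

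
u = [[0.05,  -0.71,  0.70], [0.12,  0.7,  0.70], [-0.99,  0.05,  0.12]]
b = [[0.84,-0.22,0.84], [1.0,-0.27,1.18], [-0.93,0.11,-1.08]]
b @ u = [[-0.82, -0.71, 0.53], [-1.15, -0.84, 0.65], [1.04, 0.68, -0.70]]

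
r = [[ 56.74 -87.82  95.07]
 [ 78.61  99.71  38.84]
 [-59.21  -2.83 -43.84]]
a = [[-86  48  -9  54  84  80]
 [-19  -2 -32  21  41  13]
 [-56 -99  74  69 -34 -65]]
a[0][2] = -9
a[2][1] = -99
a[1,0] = -19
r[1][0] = 78.61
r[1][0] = 78.61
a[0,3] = 54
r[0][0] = 56.74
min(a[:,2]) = -32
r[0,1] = -87.82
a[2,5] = -65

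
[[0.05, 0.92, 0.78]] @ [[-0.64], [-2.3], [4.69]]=[[1.51]]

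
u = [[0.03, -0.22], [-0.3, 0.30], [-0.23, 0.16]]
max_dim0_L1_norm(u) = 0.68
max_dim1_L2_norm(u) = 0.42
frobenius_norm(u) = 0.55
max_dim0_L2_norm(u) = 0.4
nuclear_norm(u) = 0.68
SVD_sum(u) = [[0.12, -0.13], [-0.29, 0.31], [-0.19, 0.20]] + [[-0.09, -0.09], [-0.01, -0.01], [-0.04, -0.04]]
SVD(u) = [[-0.34, -0.90], [0.79, -0.11], [0.51, -0.42]] @ diag([0.5363597672812449, 0.1418386408635132]) @ [[-0.68,0.73], [0.73,0.68]]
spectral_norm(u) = 0.54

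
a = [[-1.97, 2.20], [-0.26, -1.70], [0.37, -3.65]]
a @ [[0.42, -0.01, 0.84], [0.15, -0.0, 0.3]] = [[-0.50, 0.02, -0.99],[-0.36, 0.0, -0.73],[-0.39, -0.0, -0.78]]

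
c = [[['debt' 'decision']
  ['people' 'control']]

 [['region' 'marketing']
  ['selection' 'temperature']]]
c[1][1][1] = 'temperature'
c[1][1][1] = 'temperature'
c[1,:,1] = ['marketing', 'temperature']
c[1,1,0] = 'selection'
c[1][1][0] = 'selection'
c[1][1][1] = 'temperature'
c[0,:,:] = [['debt', 'decision'], ['people', 'control']]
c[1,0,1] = 'marketing'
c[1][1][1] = 'temperature'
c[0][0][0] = 'debt'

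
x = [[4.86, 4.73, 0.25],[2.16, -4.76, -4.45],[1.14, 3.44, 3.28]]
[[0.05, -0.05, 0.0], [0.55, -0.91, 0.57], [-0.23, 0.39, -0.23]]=x@[[0.06, -0.1, 0.07], [-0.05, 0.09, -0.07], [-0.04, 0.06, -0.02]]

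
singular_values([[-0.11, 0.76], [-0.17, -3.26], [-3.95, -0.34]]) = [4.04, 3.27]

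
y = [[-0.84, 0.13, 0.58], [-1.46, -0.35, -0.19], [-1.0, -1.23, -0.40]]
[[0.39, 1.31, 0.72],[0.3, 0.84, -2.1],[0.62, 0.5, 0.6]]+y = [[-0.45, 1.44, 1.30], [-1.16, 0.49, -2.29], [-0.38, -0.73, 0.2]]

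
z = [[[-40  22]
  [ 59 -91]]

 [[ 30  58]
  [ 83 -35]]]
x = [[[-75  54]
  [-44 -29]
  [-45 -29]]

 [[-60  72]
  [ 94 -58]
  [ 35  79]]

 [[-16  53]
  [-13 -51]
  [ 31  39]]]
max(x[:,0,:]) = 72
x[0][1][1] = -29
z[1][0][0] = 30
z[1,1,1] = -35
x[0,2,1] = -29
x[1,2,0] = 35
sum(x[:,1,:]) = -101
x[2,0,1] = 53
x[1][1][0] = 94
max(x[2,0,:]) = 53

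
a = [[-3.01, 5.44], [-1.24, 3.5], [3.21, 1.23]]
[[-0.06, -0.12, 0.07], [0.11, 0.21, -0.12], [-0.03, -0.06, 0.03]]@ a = [[0.55, -0.66], [-0.98, 1.19], [0.26, -0.34]]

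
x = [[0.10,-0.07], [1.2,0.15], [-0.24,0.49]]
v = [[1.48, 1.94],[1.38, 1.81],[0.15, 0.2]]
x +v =[[1.58, 1.87], [2.58, 1.96], [-0.09, 0.69]]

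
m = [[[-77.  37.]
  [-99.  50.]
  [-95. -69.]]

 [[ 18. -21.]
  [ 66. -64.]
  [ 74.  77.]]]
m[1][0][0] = 18.0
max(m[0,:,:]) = 50.0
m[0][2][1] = -69.0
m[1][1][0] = 66.0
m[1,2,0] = 74.0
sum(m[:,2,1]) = 8.0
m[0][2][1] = -69.0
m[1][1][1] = -64.0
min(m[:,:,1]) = -69.0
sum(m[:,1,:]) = -47.0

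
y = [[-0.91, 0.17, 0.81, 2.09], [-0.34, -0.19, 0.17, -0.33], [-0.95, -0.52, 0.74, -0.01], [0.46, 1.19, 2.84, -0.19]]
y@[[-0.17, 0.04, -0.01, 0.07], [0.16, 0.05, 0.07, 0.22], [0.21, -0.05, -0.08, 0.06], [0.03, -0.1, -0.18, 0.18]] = [[0.41,-0.28,-0.42,0.4], [0.05,0.0,0.04,-0.11], [0.23,-0.10,-0.08,-0.14], [0.7,-0.05,-0.11,0.43]]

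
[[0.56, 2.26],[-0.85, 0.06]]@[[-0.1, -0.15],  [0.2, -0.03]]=[[0.4, -0.15],[0.1, 0.13]]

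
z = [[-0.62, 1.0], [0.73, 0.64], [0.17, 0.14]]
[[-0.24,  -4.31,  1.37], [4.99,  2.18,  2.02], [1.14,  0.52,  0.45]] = z @ [[4.57, 4.38, 1.02],[2.59, -1.59, 2.00]]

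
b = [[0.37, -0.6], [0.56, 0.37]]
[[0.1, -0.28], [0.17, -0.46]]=b @ [[0.3, -0.80], [0.01, -0.03]]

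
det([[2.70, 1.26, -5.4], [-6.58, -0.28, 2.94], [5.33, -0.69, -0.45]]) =-10.745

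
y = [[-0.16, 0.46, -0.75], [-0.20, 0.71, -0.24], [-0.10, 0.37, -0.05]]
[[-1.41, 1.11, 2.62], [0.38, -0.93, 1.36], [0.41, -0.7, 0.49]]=y @ [[0.93, 0.44, -0.75], [1.73, -2.17, 0.73], [2.74, -2.91, -2.89]]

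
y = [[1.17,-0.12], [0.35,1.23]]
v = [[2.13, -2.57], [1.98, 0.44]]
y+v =[[3.3, -2.69], [2.33, 1.67]]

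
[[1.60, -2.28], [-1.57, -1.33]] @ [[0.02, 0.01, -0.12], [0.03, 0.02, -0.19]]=[[-0.04, -0.03, 0.24], [-0.07, -0.04, 0.44]]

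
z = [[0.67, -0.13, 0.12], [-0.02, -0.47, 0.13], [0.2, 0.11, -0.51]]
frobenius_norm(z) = 1.02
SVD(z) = [[-0.97, -0.09, -0.24], [-0.13, -0.62, 0.78], [-0.21, 0.78, 0.59]] @ diag([0.7083826650179196, 0.6339435603742395, 0.3562436836803464]) @ [[-0.97, 0.23, -0.04],[0.18, 0.61, -0.77],[-0.16, -0.76, -0.63]]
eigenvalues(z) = [0.69, -0.63, -0.37]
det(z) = 0.16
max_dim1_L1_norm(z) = 0.92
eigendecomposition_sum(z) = [[0.68,-0.07,0.06], [0.0,-0.00,0.0], [0.11,-0.01,0.01]] + [[-0.01, -0.05, 0.07], [-0.05, -0.25, 0.31], [0.06, 0.30, -0.38]] + [[0.0,-0.01,-0.01], [0.03,-0.22,-0.18], [0.02,-0.18,-0.14]]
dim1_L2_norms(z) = [0.69, 0.49, 0.56]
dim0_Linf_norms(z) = [0.67, 0.47, 0.51]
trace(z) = -0.31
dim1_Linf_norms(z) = [0.67, 0.47, 0.51]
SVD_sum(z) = [[0.67, -0.16, 0.02], [0.09, -0.02, 0.00], [0.15, -0.04, 0.01]] + [[-0.01, -0.03, 0.04], [-0.07, -0.24, 0.30], [0.09, 0.30, -0.38]] + [[0.01, 0.06, 0.05], [-0.04, -0.21, -0.18], [-0.03, -0.16, -0.13]]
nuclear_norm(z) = 1.70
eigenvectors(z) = [[0.99, -0.13, 0.02], [0.00, -0.63, 0.78], [0.16, 0.77, 0.63]]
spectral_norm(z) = 0.71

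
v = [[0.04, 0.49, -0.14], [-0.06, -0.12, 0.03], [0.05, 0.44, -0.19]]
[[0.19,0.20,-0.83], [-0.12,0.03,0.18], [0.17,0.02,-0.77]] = v@ [[1.53, -1.76, 0.47], [0.37, 1.12, -1.57], [0.39, 2.02, 0.54]]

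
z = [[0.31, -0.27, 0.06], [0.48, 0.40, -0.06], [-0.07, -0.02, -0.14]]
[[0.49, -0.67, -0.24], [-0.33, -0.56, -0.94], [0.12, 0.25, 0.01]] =z @ [[0.44, -1.62, -1.41], [-1.49, 0.40, -0.56], [-0.84, -1.01, 0.71]]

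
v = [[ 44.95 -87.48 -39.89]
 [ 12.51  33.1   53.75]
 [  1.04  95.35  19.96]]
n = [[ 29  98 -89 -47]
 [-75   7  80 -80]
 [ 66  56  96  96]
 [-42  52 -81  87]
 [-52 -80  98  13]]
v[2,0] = 1.04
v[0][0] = 44.95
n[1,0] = -75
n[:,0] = [29, -75, 66, -42, -52]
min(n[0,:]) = -89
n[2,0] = 66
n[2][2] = 96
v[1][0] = 12.51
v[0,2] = -39.89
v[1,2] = 53.75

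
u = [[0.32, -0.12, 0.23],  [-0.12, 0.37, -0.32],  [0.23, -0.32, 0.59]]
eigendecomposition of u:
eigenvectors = [[-0.39, 0.85, -0.35], [0.52, 0.52, 0.68], [-0.76, -0.09, 0.64]]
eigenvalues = [0.93, 0.22, 0.13]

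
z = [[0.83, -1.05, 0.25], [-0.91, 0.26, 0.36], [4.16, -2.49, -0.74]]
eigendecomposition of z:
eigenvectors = [[0.44, -0.34, 0.44], [-0.06, -0.44, 0.53], [0.9, 0.83, 0.73]]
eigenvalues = [1.49, -1.13, -0.01]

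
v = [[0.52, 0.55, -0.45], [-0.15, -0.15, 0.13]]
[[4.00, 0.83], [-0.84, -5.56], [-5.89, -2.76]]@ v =[[1.96, 2.08, -1.69], [0.4, 0.37, -0.34], [-2.65, -2.83, 2.29]]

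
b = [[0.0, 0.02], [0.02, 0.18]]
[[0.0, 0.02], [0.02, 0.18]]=b@[[1.00, -0.01], [0.01, 1.00]]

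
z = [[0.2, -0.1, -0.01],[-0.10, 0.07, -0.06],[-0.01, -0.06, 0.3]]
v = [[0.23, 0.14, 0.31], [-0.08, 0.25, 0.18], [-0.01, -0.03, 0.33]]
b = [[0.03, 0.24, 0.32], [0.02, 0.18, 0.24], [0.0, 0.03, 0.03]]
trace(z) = 0.57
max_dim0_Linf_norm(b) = 0.32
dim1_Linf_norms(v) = [0.31, 0.25, 0.33]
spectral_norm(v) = 0.53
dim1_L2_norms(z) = [0.22, 0.14, 0.31]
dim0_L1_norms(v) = [0.32, 0.42, 0.82]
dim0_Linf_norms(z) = [0.2, 0.1, 0.3]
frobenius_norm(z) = 0.40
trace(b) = 0.24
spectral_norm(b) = 0.50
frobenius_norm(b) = 0.50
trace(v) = 0.81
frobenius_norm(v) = 0.62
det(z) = 0.00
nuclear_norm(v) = 0.97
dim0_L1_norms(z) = [0.31, 0.23, 0.37]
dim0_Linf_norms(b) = [0.03, 0.24, 0.32]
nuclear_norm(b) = 0.51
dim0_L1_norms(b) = [0.05, 0.45, 0.59]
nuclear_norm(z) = 0.57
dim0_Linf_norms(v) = [0.23, 0.25, 0.33]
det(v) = 0.03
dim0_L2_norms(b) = [0.04, 0.3, 0.4]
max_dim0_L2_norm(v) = 0.49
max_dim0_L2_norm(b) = 0.4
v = b + z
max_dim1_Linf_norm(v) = 0.33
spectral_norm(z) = 0.32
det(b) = -0.00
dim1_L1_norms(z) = [0.31, 0.23, 0.37]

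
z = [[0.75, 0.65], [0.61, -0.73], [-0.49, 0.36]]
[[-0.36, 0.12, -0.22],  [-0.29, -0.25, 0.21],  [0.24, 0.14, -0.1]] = z @[[-0.48, -0.08, -0.02], [-0.0, 0.28, -0.31]]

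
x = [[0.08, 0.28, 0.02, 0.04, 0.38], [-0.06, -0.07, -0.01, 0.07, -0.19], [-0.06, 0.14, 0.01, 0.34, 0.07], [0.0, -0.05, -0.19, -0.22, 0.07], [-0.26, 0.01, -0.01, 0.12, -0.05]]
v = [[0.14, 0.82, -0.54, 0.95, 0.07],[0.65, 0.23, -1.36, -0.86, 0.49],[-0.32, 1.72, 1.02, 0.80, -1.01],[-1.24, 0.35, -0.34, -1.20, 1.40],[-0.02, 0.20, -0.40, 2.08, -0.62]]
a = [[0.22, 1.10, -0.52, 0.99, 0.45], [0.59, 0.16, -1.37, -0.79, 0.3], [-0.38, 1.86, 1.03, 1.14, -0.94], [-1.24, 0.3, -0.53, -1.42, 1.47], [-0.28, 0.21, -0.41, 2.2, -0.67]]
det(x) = 0.00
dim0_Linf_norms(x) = [0.26, 0.28, 0.19, 0.34, 0.38]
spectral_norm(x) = 0.55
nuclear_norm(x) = 1.42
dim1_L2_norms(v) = [1.38, 1.82, 2.4, 2.28, 2.22]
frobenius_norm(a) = 4.92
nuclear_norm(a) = 9.69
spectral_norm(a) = 3.74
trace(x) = -0.25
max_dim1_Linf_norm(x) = 0.38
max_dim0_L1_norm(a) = 6.54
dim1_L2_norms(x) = [0.48, 0.22, 0.38, 0.3, 0.29]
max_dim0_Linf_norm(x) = 0.38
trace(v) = -0.43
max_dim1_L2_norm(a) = 2.62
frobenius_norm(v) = 4.59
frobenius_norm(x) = 0.78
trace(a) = -0.68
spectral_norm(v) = 3.44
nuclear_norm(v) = 8.85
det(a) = -12.22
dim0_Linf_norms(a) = [1.24, 1.86, 1.37, 2.2, 1.47]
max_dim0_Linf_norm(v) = 2.08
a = v + x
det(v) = -4.19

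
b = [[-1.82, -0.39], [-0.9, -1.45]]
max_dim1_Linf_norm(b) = 1.82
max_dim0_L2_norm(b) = 2.03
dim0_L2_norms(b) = [2.03, 1.5]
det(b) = 2.29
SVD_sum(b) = [[-1.47, -0.94], [-1.3, -0.83]] + [[-0.35,0.55], [0.4,-0.62]]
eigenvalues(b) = [-2.26, -1.01]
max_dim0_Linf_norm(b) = 1.82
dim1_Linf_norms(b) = [1.82, 1.45]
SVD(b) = [[-0.75,  -0.66],  [-0.66,  0.75]] @ diag([2.3257725508374256, 0.9837591380877613]) @ [[0.84, 0.54], [0.54, -0.84]]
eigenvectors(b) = [[-0.67, 0.44], [-0.75, -0.90]]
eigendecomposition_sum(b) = [[-1.46, -0.71], [-1.64, -0.79]] + [[-0.36, 0.32], [0.74, -0.66]]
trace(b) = -3.27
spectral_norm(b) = 2.33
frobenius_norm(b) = 2.53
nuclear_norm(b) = 3.31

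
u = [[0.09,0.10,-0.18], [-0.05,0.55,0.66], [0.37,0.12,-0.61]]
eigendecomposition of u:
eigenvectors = [[-0.31,0.79,0.14], [0.48,-0.41,0.98], [-0.82,0.45,0.14]]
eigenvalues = [-0.54, -0.06, 0.63]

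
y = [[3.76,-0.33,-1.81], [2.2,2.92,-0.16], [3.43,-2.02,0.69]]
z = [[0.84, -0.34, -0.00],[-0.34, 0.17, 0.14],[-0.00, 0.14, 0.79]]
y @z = [[3.27, -1.59, -1.48], [0.86, -0.27, 0.28], [3.57, -1.41, 0.26]]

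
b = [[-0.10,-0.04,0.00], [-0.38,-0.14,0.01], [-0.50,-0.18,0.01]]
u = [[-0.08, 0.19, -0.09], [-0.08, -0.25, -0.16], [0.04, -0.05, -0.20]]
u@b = [[-0.02, -0.01, 0.00],  [0.18, 0.07, -0.00],  [0.12, 0.04, -0.0]]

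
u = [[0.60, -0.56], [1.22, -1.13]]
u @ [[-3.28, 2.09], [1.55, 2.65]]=[[-2.84, -0.23], [-5.75, -0.44]]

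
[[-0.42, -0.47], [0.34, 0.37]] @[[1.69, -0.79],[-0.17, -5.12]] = [[-0.63, 2.74], [0.51, -2.16]]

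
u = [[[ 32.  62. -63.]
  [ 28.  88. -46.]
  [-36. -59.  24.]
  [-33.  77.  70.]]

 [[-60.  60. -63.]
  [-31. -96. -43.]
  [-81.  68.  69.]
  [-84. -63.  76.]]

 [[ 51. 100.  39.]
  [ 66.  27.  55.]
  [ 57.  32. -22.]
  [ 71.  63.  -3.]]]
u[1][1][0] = -31.0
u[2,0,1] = 100.0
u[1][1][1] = -96.0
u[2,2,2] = -22.0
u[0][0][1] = 62.0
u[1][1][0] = -31.0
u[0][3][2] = 70.0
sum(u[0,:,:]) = 144.0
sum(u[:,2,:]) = 52.0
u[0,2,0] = -36.0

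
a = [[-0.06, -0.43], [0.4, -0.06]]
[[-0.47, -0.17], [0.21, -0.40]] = a @[[0.67, -0.93], [1.0, 0.52]]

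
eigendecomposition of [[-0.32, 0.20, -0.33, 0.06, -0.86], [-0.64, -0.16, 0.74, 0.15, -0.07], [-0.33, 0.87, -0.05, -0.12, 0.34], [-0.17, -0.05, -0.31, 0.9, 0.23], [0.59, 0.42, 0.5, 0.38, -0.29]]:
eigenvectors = [[(-0.67+0j),  (-0.67-0j),  -0.11+0.00j,  -0.02+0.22j,  -0.02-0.22j], [(-0.18-0.35j),  (-0.18+0.35j),  0.60+0.00j,  (-0.01-0.41j),  -0.01+0.41j], [(-0.09+0.01j),  (-0.09-0.01j),  -0.71+0.00j,  (-0.09-0.48j),  -0.09+0.48j], [-0.01-0.12j,  -0.01+0.12j,  (-0.15+0j),  0.68+0.00j,  0.68-0.00j], [(-0.11+0.6j),  (-0.11-0.6j),  (0.32+0j),  0.14-0.24j,  0.14+0.24j]]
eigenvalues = [(-0.45+0.89j), (-0.45-0.89j), (-1+0j), (0.99+0.12j), (0.99-0.12j)]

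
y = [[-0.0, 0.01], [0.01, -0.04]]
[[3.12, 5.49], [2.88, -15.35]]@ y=[[0.05, -0.19], [-0.15, 0.64]]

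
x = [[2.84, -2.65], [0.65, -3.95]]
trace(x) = -1.11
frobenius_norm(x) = 5.58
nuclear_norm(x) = 7.08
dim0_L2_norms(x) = [2.91, 4.76]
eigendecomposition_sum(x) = [[2.68,  -1.09], [0.27,  -0.11]] + [[0.16, -1.56], [0.38, -3.84]]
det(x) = -9.50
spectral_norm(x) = 5.28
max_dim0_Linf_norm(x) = 3.95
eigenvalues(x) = [2.58, -3.69]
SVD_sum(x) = [[1.69, -3.25], [1.76, -3.37]] + [[1.15, 0.6], [-1.11, -0.58]]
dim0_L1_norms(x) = [3.49, 6.6]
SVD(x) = [[0.69,0.72], [0.72,-0.69]] @ diag([5.280052797355987, 1.7983721686940177]) @ [[0.46, -0.89],[0.89, 0.46]]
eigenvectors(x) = [[1.0,  0.38], [0.10,  0.93]]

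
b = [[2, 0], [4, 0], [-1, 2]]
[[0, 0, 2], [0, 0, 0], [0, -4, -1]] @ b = [[-2, 4], [0, 0], [-15, -2]]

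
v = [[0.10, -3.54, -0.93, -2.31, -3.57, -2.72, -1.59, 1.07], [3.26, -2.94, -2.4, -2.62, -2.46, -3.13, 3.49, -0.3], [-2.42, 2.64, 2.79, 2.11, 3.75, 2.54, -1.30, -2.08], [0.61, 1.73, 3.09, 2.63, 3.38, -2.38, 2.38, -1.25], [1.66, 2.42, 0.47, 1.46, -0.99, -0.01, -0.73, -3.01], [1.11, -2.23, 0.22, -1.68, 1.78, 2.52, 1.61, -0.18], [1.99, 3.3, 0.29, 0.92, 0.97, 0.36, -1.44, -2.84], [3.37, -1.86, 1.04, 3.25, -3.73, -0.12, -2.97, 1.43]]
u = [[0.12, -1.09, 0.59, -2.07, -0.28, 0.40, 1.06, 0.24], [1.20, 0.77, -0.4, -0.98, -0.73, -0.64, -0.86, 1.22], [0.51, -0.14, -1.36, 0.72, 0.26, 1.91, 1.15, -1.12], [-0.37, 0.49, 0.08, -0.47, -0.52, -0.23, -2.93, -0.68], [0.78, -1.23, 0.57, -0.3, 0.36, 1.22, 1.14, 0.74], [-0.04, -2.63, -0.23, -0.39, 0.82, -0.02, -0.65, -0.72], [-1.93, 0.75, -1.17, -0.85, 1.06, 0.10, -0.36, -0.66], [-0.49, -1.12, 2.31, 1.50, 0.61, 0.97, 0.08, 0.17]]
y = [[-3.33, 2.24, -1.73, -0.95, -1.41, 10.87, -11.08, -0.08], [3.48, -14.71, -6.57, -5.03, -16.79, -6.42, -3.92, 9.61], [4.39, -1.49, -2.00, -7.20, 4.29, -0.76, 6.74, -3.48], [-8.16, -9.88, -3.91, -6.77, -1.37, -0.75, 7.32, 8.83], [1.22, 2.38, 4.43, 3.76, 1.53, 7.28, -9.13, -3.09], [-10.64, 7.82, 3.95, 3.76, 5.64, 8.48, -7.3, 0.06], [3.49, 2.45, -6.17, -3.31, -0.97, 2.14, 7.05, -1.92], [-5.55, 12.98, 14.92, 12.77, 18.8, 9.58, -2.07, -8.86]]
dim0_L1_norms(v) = [14.52, 20.66, 11.23, 16.98, 20.63, 13.78, 15.51, 12.16]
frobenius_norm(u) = 8.11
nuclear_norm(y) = 113.35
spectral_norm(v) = 12.61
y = u @ v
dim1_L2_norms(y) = [16.21, 26.98, 12.4, 18.96, 13.75, 19.0, 11.23, 33.36]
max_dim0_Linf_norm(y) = 18.8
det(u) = 2.12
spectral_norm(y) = 46.89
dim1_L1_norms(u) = [5.85, 6.8, 7.17, 5.77, 6.34, 5.5, 6.88, 7.25]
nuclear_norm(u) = 19.88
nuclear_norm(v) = 40.84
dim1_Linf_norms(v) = [3.57, 3.49, 3.75, 3.38, 3.01, 2.52, 3.3, 3.73]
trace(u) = -0.79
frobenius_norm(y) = 57.39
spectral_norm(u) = 4.71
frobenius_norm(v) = 17.87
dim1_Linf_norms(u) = [2.07, 1.22, 1.91, 2.93, 1.23, 2.63, 1.93, 2.31]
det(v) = -16006.60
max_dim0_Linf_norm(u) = 2.93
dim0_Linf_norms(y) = [10.64, 14.71, 14.92, 12.77, 18.8, 10.87, 11.08, 9.61]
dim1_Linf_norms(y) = [11.08, 16.79, 7.2, 9.88, 9.13, 10.64, 7.05, 18.8]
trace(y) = -18.61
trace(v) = 4.10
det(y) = -30288.35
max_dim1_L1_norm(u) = 7.25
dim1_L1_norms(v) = [15.83, 20.6, 19.63, 17.45, 10.75, 11.33, 12.11, 17.77]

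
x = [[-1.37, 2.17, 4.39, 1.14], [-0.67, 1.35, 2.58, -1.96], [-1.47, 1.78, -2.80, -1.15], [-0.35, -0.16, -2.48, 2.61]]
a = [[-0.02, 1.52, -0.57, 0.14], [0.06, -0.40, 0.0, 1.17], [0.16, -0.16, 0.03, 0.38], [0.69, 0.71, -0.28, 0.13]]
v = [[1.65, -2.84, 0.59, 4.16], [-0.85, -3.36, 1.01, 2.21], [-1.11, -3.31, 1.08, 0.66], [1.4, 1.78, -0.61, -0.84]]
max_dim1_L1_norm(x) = 9.07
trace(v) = -1.47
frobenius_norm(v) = 8.15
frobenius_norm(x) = 8.22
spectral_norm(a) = 1.86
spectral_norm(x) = 6.57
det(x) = -3.18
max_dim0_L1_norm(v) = 11.29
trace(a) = -0.26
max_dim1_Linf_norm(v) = 4.16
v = x @ a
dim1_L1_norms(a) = [2.25, 1.63, 0.73, 1.81]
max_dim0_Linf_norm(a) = 1.52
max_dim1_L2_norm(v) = 5.33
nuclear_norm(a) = 3.77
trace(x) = -0.21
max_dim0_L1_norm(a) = 2.79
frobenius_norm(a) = 2.34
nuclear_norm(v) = 11.52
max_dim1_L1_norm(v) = 9.24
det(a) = 0.03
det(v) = -0.05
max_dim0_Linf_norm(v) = 4.16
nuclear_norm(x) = 13.58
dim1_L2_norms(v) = [5.33, 4.23, 3.71, 2.49]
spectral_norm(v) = 7.38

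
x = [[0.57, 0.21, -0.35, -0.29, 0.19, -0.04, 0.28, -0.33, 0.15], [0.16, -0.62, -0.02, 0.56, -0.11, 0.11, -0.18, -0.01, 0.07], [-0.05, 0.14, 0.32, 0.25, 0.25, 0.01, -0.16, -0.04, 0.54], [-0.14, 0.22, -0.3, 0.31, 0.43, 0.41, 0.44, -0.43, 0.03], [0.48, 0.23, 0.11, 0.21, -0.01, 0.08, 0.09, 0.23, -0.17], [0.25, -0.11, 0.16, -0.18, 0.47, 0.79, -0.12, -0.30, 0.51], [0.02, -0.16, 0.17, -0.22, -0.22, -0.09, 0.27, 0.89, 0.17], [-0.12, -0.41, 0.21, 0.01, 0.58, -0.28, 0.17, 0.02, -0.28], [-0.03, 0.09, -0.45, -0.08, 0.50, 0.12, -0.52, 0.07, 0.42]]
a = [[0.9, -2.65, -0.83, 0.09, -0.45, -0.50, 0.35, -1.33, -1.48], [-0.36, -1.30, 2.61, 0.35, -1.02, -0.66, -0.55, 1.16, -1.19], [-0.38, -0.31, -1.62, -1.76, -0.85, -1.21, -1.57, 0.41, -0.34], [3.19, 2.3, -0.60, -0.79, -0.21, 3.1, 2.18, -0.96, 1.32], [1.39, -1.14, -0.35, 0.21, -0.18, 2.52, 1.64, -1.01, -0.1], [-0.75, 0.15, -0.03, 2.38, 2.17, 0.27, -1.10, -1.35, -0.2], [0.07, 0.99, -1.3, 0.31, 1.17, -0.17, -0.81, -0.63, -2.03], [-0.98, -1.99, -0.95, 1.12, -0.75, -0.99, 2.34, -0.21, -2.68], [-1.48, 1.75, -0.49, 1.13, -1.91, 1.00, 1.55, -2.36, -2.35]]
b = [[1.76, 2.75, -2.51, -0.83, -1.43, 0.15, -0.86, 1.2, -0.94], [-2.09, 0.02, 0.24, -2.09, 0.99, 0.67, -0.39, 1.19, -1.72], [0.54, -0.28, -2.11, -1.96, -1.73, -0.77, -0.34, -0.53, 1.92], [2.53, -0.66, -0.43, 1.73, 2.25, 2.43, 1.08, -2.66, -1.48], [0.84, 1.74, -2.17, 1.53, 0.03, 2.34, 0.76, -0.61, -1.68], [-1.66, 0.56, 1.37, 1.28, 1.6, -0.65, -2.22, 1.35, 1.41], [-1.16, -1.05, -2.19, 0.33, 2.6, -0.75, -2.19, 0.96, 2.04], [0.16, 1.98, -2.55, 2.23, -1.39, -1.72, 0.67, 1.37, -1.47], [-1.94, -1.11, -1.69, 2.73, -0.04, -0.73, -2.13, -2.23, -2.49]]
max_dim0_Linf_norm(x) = 0.89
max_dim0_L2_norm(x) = 1.11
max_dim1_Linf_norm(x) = 0.89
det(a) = -3684.35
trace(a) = -6.09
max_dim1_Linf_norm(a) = 3.19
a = b @ x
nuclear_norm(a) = 31.44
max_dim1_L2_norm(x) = 1.16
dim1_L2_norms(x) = [0.91, 0.89, 0.75, 0.99, 0.66, 1.16, 1.03, 0.87, 0.97]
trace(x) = 2.07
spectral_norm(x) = 1.58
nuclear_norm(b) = 37.31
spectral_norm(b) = 7.67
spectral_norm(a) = 7.12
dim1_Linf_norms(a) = [2.65, 2.61, 1.76, 3.19, 2.52, 2.38, 2.03, 2.68, 2.36]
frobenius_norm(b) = 14.30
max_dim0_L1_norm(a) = 12.58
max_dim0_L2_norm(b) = 5.63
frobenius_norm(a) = 12.41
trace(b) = -2.53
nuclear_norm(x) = 7.79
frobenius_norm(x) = 2.77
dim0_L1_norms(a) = [9.5, 12.58, 8.78, 8.14, 8.71, 10.42, 12.09, 9.42, 11.69]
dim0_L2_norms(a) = [4.11, 4.84, 3.67, 3.49, 3.51, 4.49, 4.48, 3.61, 4.73]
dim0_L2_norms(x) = [0.83, 0.87, 0.79, 0.83, 1.07, 0.96, 0.85, 1.11, 0.94]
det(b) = -24200.32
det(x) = 0.15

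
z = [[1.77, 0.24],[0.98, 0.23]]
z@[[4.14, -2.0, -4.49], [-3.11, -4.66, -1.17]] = [[6.58, -4.66, -8.23], [3.34, -3.03, -4.67]]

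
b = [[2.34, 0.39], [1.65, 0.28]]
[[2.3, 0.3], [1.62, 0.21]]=b @[[0.88,0.02], [0.61,0.64]]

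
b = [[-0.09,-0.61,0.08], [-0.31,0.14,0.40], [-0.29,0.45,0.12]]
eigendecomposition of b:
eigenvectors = [[-0.41, 0.85, -0.89], [0.64, 0.21, -0.44], [0.65, 0.48, -0.12]]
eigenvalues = [0.74, -0.19, -0.38]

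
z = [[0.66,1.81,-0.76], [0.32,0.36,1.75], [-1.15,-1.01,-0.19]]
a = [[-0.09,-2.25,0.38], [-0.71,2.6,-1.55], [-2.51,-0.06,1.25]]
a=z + [[-0.75, -4.06, 1.14],[-1.03, 2.24, -3.3],[-1.36, 0.95, 1.44]]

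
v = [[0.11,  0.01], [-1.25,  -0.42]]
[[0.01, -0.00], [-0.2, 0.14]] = v @ [[0.01, -0.00], [0.44, -0.34]]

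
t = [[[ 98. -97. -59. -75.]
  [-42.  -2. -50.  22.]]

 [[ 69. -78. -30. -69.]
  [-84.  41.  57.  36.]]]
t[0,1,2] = -50.0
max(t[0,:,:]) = 98.0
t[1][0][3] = -69.0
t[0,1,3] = 22.0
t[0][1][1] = -2.0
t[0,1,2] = -50.0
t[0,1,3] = 22.0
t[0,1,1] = -2.0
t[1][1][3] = 36.0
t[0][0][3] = -75.0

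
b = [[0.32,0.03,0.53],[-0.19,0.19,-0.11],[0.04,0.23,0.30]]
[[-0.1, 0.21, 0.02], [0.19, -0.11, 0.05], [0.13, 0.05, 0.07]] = b @[[-0.51, 0.28, 0.15], [0.56, -0.14, 0.37], [0.08, 0.24, -0.08]]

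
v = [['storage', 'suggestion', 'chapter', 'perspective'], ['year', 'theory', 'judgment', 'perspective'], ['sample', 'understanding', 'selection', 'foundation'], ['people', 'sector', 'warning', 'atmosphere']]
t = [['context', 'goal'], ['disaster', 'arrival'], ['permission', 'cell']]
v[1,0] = 'year'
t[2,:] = ['permission', 'cell']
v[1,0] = 'year'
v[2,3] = 'foundation'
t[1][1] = 'arrival'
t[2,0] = 'permission'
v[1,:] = ['year', 'theory', 'judgment', 'perspective']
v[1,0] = 'year'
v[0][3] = 'perspective'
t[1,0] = 'disaster'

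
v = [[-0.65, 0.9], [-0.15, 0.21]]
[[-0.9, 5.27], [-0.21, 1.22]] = v@[[0.38, -3.2], [-0.73, 3.54]]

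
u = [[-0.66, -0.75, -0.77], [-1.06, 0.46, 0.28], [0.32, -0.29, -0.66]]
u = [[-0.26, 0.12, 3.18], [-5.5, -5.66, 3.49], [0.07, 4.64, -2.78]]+[[-0.4, -0.87, -3.95],[4.44, 6.12, -3.21],[0.25, -4.93, 2.12]]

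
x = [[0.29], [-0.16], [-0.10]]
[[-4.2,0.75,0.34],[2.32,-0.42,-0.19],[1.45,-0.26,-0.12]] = x@[[-14.48, 2.60, 1.17]]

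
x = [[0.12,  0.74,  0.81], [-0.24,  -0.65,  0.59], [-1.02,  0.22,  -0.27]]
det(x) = -1.068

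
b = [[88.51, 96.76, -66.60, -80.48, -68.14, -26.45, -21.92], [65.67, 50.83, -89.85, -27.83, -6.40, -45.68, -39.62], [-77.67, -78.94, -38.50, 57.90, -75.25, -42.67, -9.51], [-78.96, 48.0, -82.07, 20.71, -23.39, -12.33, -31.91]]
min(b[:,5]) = -45.68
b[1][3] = -27.83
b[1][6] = -39.62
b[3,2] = -82.07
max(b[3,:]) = 48.0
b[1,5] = -45.68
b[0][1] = 96.76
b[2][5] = -42.67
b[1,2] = -89.85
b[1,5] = -45.68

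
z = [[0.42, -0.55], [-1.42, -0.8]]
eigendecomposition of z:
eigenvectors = [[0.76, 0.31], [-0.64, 0.95]]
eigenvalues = [0.88, -1.26]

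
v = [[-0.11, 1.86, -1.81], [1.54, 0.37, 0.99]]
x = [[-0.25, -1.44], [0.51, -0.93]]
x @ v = [[-2.19, -1.0, -0.97], [-1.49, 0.6, -1.84]]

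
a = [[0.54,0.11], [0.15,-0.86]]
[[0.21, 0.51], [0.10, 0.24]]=a @ [[0.4, 0.96], [-0.05, -0.11]]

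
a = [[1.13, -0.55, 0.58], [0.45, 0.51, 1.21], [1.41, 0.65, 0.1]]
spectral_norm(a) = 2.08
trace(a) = 1.74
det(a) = -1.99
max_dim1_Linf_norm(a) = 1.41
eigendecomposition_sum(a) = [[(0.64+0.02j), (-0.19+0.19j), (0.16+0.14j)],[0.33-1.52j, (0.38+0.55j), 0.41-0.32j],[0.55-0.96j, (0.14+0.45j), 0.34-0.13j]] + [[0.64-0.02j, -0.19-0.19j, (0.16-0.14j)], [0.33+1.52j, 0.38-0.55j, 0.41+0.32j], [0.55+0.96j, (0.14-0.45j), (0.34+0.13j)]] + [[-0.14-0.00j,-0.17+0.00j,0.26+0.00j], [-0.21-0.00j,(-0.25+0j),(0.4+0j)], [(0.31+0j),(0.37-0j),(-0.58-0j)]]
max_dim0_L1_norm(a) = 2.99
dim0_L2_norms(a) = [1.86, 0.99, 1.35]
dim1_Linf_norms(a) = [1.13, 1.21, 1.41]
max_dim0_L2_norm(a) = 1.86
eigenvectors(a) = [[(-0.06-0.31j), (-0.06+0.31j), (-0.35+0j)], [-0.77+0.00j, -0.77-0.00j, (-0.52+0j)], [-0.52-0.17j, -0.52+0.17j, 0.78+0.00j]]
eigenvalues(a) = [(1.36+0.44j), (1.36-0.44j), (-0.98+0j)]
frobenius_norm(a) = 2.50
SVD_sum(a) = [[0.98,0.21,0.55], [0.91,0.2,0.51], [1.18,0.26,0.66]] + [[0.13,-0.07,-0.21], [-0.46,0.24,0.72], [0.24,-0.13,-0.39]] + [[0.02, -0.69, 0.24], [-0.0, 0.08, -0.03], [-0.01, 0.52, -0.18]]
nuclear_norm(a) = 4.04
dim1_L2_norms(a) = [1.38, 1.39, 1.56]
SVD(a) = [[-0.55, 0.25, -0.80], [-0.51, -0.86, 0.09], [-0.66, 0.46, 0.60]] @ diag([2.082203163866896, 1.0391511745145836, 0.9207034380774566]) @ [[-0.86, -0.19, -0.48], [0.52, -0.27, -0.81], [-0.02, 0.95, -0.32]]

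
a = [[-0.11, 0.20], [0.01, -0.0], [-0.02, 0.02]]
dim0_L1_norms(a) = [0.14, 0.22]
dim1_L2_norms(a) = [0.23, 0.01, 0.03]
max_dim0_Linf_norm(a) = 0.2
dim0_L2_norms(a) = [0.11, 0.2]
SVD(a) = [[-0.99, -0.09], [0.02, -0.74], [-0.12, 0.66]] @ diag([0.22991799334622892, 0.01173526035686699]) @ [[0.49, -0.87], [-0.87, -0.49]]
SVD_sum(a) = [[-0.11,0.20],[0.00,-0.0],[-0.01,0.02]] + [[0.00,0.0], [0.01,0.0], [-0.01,-0.00]]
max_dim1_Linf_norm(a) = 0.2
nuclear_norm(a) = 0.24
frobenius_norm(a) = 0.23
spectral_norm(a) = 0.23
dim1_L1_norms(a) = [0.31, 0.01, 0.04]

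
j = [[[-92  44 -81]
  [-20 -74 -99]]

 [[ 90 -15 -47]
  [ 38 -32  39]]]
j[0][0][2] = -81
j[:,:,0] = [[-92, -20], [90, 38]]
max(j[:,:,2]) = 39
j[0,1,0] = -20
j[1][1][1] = -32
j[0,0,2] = -81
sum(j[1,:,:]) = 73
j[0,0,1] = 44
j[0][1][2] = -99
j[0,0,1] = 44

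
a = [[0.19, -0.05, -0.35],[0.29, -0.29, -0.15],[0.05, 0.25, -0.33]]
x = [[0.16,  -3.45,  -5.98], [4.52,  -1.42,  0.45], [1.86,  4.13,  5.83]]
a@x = [[-0.85, -2.03, -3.20], [-1.54, -1.21, -2.74], [0.52, -1.89, -2.11]]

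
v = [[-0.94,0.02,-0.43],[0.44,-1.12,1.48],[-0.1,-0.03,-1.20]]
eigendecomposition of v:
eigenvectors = [[(-0.96+0j),-0.14+0.06j,-0.14-0.06j], [(-0.12+0j),0.98+0.00j,0.98-0.00j], [0.26+0.00j,-0.02+0.09j,(-0.02-0.09j)]]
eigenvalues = [(-0.82+0j), (-1.22+0.17j), (-1.22-0.17j)]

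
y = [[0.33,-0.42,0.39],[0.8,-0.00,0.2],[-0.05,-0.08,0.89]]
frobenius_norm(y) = 1.39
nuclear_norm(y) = 2.21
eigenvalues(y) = [(0.19+0.55j), (0.19-0.55j), (0.83+0j)]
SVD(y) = [[-0.54, -0.09, -0.84], [-0.52, -0.75, 0.42], [-0.66, 0.66, 0.36]] @ diag([1.0998330215530019, 0.7729953179378217, 0.3335349504141951]) @ [[-0.51, 0.25, -0.82], [-0.85, -0.02, 0.52], [0.12, 0.97, 0.23]]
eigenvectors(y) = [[(-0.19-0.54j), (-0.19+0.54j), 0.27+0.00j], [-0.81+0.00j, -0.81-0.00j, 0.46+0.00j], [(-0.05-0.08j), (-0.05+0.08j), 0.84+0.00j]]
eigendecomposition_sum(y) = [[(0.18+0.26j),-0.21+0.08j,(0.05-0.12j)], [(0.43-0.13j),0.01+0.31j,-0.14-0.13j], [(0.04+0.03j),-0.03+0.02j,0.00-0.02j]] + [[(0.18-0.26j), (-0.21-0.08j), (0.05+0.12j)],[(0.43+0.13j), (0.01-0.31j), (-0.14+0.13j)],[0.04-0.03j, -0.03-0.02j, 0.00+0.02j]] + [[-0.04-0.00j, (-0.01-0j), (0.28+0j)],[(-0.07-0j), (-0.01-0j), (0.48+0j)],[(-0.12-0j), (-0.02-0j), 0.88+0.00j]]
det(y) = 0.28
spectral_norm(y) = 1.10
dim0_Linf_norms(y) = [0.8, 0.42, 0.89]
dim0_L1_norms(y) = [1.18, 0.5, 1.48]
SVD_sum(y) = [[0.31, -0.15, 0.49],  [0.29, -0.15, 0.47],  [0.37, -0.18, 0.59]] + [[0.06, 0.00, -0.04], [0.49, 0.01, -0.30], [-0.44, -0.01, 0.27]] + [[-0.03, -0.27, -0.06],[0.02, 0.13, 0.03],[0.01, 0.12, 0.03]]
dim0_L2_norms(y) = [0.87, 0.43, 0.99]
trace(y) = 1.22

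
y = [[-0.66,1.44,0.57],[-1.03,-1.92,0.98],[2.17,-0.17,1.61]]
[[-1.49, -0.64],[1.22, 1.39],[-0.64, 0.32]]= y @ [[-0.02,-0.07], [-0.86,-0.57], [-0.46,0.23]]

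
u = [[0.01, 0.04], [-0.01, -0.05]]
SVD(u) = [[-0.63, 0.78],[0.78, 0.63]] @ diag([0.06555664084966109, 0.0015253984753326039]) @ [[-0.21,-0.98], [0.98,-0.21]]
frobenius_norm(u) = 0.07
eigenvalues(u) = [0.0, -0.04]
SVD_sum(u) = [[0.01,0.04], [-0.01,-0.05]] + [[0.0, -0.0], [0.0, -0.0]]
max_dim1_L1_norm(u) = 0.06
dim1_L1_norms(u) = [0.05, 0.06]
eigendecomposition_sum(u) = [[0.0, 0.00], [-0.00, -0.0]] + [[0.01, 0.04], [-0.01, -0.05]]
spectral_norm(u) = 0.07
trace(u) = -0.04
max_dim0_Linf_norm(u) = 0.05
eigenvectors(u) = [[0.98, -0.61], [-0.19, 0.79]]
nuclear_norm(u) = 0.07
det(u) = -0.00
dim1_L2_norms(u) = [0.04, 0.05]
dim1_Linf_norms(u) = [0.04, 0.05]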